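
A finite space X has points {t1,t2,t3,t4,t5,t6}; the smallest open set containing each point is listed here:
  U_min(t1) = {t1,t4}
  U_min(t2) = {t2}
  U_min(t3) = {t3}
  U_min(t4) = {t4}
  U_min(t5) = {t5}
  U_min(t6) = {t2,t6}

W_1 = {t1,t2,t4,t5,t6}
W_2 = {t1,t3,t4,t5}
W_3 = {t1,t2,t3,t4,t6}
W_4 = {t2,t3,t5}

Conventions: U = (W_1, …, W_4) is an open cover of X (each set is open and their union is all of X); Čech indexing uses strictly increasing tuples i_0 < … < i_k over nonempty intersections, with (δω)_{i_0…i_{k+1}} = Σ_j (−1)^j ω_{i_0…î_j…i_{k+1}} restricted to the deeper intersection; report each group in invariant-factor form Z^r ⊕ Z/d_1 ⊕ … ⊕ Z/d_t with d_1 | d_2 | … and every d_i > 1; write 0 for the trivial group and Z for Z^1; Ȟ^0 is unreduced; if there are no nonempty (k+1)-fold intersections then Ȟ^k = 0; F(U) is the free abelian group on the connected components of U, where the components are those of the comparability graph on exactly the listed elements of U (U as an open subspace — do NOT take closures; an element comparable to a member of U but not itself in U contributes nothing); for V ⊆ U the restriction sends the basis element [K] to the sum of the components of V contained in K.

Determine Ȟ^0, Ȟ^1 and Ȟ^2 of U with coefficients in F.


nerve of the cover:
  W12={t1,t4,t5} W13={t1,t2,t4,t6} W14={t2,t5} W23={t1,t3,t4} W24={t3,t5} W34={t2,t3}
  W123={t1,t4} W124={t5} W134={t2} W234={t3}
components per intersection:
  W1: {t1,t4} {t2,t6} {t5}
  W2: {t1,t4} {t3} {t5}
  W3: {t1,t4} {t2,t6} {t3}
  W4: {t2} {t3} {t5}
  W12: {t1,t4} {t5}
  W13: {t1,t4} {t2,t6}
  W14: {t2} {t5}
  W23: {t1,t4} {t3}
  W24: {t3} {t5}
  W34: {t2} {t3}
  W123: {t1,t4}
  W124: {t5}
  W134: {t2}
  W234: {t3}
C dims 12,12,4; δ0: rk 8, SNF 1^8; δ1: rk 4, SNF 1^4
Ȟ^0 = (12 − 8) − 0 = 4, so Ȟ^0 ≅ Z^4
Ȟ^1 = (12 − 4) − 8 = 0, so Ȟ^1 ≅ 0
Ȟ^2 = (4 − 0) − 4 = 0, so Ȟ^2 ≅ 0

Ȟ^0(U;F) ≅ Z^4, Ȟ^1(U;F) ≅ 0, Ȟ^2(U;F) ≅ 0


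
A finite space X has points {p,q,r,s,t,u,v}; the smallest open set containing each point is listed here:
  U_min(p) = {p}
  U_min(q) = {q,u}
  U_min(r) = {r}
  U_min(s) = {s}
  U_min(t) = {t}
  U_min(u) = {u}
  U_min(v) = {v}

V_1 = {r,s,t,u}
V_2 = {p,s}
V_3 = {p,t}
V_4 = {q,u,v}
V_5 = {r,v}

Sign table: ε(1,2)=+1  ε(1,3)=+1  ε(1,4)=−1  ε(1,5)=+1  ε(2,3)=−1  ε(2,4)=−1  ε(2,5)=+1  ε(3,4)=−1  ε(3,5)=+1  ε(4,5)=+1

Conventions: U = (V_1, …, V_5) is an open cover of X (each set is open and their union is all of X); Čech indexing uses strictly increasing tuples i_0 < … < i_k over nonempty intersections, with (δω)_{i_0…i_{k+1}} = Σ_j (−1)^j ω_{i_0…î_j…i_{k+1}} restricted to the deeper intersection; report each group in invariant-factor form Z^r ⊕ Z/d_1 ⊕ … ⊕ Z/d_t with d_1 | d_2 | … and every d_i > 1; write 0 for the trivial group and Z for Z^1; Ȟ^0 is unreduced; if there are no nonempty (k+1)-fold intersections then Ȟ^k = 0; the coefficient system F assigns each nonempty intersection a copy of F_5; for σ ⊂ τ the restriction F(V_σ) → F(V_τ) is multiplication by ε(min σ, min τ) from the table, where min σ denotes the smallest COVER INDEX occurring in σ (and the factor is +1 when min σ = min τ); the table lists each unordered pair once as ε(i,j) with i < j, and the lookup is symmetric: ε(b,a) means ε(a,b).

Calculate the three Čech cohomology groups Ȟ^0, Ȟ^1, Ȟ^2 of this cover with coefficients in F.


Ȟ^0 ≅ 0,  Ȟ^1 ≅ Z/5,  Ȟ^2 ≅ 0

nonempty intersections:
  V12={s} V13={t} V14={u} V15={r} V23={p} V45={v}
C dims 5,6; δ0: rk_F5 5
Ȟ^0: (5−5)−0=0 ⇒ 0
Ȟ^1: (6−0)−5=1 ⇒ Z/5
Ȟ^2: (0−0)−0=0 ⇒ 0


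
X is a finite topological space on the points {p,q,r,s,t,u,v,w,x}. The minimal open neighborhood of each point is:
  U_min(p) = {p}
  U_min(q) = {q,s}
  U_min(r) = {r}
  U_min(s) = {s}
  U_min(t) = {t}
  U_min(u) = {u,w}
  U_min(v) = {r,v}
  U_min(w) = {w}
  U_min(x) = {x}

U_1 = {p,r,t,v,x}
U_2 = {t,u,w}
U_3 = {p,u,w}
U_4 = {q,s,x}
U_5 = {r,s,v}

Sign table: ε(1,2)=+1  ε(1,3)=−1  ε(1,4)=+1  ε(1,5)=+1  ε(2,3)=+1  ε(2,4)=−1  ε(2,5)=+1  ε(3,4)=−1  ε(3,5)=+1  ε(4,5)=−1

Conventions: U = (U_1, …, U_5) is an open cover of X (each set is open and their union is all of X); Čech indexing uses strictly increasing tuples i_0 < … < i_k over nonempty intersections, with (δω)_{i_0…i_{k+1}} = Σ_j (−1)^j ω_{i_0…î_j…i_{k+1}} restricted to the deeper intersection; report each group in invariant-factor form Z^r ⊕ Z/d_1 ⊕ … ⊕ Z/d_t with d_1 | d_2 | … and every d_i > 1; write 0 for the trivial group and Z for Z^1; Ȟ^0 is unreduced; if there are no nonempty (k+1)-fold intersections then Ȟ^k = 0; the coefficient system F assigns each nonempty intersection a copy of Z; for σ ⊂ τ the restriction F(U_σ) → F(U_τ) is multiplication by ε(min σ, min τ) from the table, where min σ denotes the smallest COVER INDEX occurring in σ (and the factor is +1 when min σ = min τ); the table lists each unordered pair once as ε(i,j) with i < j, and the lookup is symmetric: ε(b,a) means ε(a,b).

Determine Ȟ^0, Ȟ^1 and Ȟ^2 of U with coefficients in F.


Ȟ^0 = 0, Ȟ^1 = Z ⊕ Z/2 and Ȟ^2 = 0

cover nerve:
  U12={t} U13={p} U14={x} U15={r,v} U23={u,w} U45={s}
C dims 5,6; δ0: rk 5, SNF 1^4·2
Ȟ^0: (5−5)−0=0 ⇒ 0
Ȟ^1: (6−0)−5=1 plus torsion [2] ⇒ Z ⊕ Z/2
Ȟ^2: (0−0)−0=0 ⇒ 0


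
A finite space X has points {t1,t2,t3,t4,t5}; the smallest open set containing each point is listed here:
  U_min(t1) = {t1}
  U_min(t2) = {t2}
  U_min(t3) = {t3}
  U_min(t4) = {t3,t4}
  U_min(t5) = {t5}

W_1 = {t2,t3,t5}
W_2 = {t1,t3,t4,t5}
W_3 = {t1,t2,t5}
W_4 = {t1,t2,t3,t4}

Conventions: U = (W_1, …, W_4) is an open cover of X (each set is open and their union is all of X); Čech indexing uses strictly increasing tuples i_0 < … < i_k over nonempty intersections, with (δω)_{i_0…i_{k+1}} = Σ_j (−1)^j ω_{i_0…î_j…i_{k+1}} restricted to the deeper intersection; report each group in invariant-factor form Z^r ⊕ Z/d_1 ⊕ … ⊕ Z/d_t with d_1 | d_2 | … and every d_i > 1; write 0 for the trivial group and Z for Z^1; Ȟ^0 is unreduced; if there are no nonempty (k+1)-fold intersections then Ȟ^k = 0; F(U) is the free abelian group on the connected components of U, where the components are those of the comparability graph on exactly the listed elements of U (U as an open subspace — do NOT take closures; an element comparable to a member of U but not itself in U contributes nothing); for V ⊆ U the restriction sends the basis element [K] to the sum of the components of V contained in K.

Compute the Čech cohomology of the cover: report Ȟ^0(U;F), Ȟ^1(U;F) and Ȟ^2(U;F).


Ȟ^0 = Z^4, Ȟ^1 = 0, Ȟ^2 = 0

nonempty overlaps:
  W12={t3,t5} W13={t2,t5} W14={t2,t3} W23={t1,t5} W24={t1,t3,t4} W34={t1,t2}
  W123={t5} W124={t3} W134={t2} W234={t1}
components per intersection:
  W1: {t2} {t3} {t5}
  W2: {t1} {t3,t4} {t5}
  W3: {t1} {t2} {t5}
  W4: {t1} {t2} {t3,t4}
  W12: {t3} {t5}
  W13: {t2} {t5}
  W14: {t2} {t3}
  W23: {t1} {t5}
  W24: {t1} {t3,t4}
  W34: {t1} {t2}
  W123: {t5}
  W124: {t3}
  W134: {t2}
  W234: {t1}
C dims 12,12,4; δ0: rk 8, SNF 1^8; δ1: rk 4, SNF 1^4
degree 0: 12−8−0 = 4 → Ȟ^0 ≅ Z^4
degree 1: 12−4−8 = 0 → Ȟ^1 ≅ 0
degree 2: 4−0−4 = 0 → Ȟ^2 ≅ 0


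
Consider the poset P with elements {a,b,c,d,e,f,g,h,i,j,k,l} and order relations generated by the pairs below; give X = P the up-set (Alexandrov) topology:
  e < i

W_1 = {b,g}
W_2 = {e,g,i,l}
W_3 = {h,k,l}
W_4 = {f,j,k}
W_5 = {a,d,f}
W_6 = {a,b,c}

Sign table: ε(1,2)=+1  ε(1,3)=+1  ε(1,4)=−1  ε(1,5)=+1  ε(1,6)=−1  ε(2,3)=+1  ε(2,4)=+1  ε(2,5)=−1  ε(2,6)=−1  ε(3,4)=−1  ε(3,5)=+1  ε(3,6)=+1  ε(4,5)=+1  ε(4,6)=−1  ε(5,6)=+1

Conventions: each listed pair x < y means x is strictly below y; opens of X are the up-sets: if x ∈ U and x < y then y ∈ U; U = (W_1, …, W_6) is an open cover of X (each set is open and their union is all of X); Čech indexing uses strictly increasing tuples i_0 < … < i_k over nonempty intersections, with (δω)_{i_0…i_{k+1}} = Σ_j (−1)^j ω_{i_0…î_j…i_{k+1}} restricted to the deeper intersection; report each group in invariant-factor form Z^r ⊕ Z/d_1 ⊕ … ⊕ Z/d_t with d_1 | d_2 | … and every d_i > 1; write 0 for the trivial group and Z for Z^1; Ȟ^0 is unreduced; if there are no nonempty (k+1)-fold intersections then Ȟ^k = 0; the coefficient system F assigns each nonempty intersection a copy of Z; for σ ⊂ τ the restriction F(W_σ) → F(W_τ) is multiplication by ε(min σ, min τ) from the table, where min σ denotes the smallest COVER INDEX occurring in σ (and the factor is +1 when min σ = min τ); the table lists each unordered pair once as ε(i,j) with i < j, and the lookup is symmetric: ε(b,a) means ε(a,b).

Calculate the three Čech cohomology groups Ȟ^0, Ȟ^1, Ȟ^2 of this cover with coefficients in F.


intersection data:
  W12={g} W16={b} W23={l} W34={k} W45={f} W56={a}
C dims 6,6; δ0: rk 5, SNF 1^5
Ȟ^0 = (6 − 5) − 0 = 1, so Ȟ^0 ≅ Z
Ȟ^1 = (6 − 0) − 5 = 1, so Ȟ^1 ≅ Z
Ȟ^2 = (0 − 0) − 0 = 0, so Ȟ^2 ≅ 0

Ȟ^0 = Z, Ȟ^1 = Z and Ȟ^2 = 0


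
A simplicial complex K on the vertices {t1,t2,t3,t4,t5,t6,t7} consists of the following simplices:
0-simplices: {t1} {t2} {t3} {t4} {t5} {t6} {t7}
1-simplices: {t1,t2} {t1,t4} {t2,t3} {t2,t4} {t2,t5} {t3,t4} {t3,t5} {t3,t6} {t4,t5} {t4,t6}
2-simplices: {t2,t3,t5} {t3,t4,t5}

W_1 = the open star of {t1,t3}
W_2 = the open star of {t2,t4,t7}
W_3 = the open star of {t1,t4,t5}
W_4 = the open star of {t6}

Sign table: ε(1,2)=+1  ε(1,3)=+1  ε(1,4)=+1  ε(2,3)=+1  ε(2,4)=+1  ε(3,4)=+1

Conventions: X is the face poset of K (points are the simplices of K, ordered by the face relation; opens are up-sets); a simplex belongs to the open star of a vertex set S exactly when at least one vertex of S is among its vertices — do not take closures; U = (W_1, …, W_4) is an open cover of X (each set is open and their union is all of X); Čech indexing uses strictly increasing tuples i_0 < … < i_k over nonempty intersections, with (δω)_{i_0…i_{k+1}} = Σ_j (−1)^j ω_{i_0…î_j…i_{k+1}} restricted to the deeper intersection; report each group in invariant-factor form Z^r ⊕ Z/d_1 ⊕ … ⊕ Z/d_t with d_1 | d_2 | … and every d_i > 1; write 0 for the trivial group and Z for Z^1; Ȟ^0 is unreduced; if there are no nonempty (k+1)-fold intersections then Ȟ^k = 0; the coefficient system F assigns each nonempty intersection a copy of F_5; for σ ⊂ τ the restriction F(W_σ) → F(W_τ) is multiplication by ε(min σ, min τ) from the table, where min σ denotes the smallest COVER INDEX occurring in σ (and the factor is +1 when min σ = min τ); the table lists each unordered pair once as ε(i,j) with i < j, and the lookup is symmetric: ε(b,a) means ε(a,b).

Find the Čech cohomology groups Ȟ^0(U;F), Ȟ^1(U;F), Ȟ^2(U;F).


nerve simplices:
  W1={{t1},{t3},{t1,t2},{t1,t4},{t2,t3},{t3,t4},{t3,t5},{t3,t6},{t2,t3,t5},{t3,t4,t5}} W2={{t2},{t4},{t7},{t1,t2},{t1,t4},{t2,t3},{t2,t4},{t2,t5},{t3,t4},{t4,t5},{t4,t6},{t2,t3,t5},{t3,t4,t5}} W3={{t1},{t4},{t5},{t1,t2},{t1,t4},{t2,t4},{t2,t5},{t3,t4},{t3,t5},{t4,t5},{t4,t6},{t2,t3,t5},{t3,t4,t5}} W4={{t6},{t3,t6},{t4,t6}}
  W12={{t1,t2},{t1,t4},{t2,t3},{t3,t4},{t2,t3,t5},{t3,t4,t5}} W13={{t1},{t1,t2},{t1,t4},{t3,t4},{t3,t5},{t2,t3,t5},{t3,t4,t5}} W14={{t3,t6}} W23={{t4},{t1,t2},{t1,t4},{t2,t4},{t2,t5},{t3,t4},{t4,t5},{t4,t6},{t2,t3,t5},{t3,t4,t5}} W24={{t4,t6}} W34={{t4,t6}}
  W123={{t1,t2},{t1,t4},{t3,t4},{t2,t3,t5},{t3,t4,t5}} W234={{t4,t6}}
C dims 4,6,2; δ0: rk_F5 3; δ1: rk_F5 2
degree 0: 4−3−0 = 1 → Ȟ^0 ≅ Z/5
degree 1: 6−2−3 = 1 → Ȟ^1 ≅ Z/5
degree 2: 2−0−2 = 0 → Ȟ^2 ≅ 0

Ȟ^0 ≅ Z/5,  Ȟ^1 ≅ Z/5,  Ȟ^2 ≅ 0


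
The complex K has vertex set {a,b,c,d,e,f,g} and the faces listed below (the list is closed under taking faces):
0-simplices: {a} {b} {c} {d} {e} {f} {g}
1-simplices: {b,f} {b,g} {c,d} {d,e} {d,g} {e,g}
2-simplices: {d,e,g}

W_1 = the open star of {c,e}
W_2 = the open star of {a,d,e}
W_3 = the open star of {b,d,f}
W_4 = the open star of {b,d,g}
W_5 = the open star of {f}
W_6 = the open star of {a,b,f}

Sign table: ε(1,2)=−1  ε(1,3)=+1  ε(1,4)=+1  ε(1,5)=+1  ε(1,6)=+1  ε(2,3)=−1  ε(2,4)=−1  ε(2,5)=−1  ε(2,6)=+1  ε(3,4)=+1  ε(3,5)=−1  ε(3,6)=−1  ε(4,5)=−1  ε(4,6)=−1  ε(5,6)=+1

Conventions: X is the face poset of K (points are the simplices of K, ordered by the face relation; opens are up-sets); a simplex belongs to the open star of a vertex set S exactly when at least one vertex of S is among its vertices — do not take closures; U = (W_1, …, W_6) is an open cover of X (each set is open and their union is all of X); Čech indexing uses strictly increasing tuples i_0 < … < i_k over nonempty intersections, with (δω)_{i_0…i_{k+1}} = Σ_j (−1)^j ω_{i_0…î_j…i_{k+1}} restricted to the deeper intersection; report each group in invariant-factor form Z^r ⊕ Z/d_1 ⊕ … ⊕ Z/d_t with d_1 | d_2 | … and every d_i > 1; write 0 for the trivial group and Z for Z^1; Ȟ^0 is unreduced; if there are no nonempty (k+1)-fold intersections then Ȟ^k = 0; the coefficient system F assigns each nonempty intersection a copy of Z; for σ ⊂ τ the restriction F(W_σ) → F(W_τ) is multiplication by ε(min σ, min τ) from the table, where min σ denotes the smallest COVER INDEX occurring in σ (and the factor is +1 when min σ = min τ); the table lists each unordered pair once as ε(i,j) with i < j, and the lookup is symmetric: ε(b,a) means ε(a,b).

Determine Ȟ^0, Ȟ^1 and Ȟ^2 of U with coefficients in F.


Ȟ^0 = Z; Ȟ^1 = Z; Ȟ^2 = 0

nerve simplices:
  W1={{c},{e},{c,d},{d,e},{e,g},{d,e,g}} W2={{a},{d},{e},{c,d},{d,e},{d,g},{e,g},{d,e,g}} W3={{b},{d},{f},{b,f},{b,g},{c,d},{d,e},{d,g},{d,e,g}} W4={{b},{d},{g},{b,f},{b,g},{c,d},{d,e},{d,g},{e,g},{d,e,g}} W5={{f},{b,f}} W6={{a},{b},{f},{b,f},{b,g}}
  W12={{e},{c,d},{d,e},{e,g},{d,e,g}} W13={{c,d},{d,e},{d,e,g}} W14={{c,d},{d,e},{e,g},{d,e,g}} W23={{d},{c,d},{d,e},{d,g},{d,e,g}} W24={{d},{c,d},{d,e},{d,g},{e,g},{d,e,g}} W26={{a}} W34={{b},{d},{b,f},{b,g},{c,d},{d,e},{d,g},{d,e,g}} W35={{f},{b,f}} W36={{b},{f},{b,f},{b,g}} W45={{b,f}} W46={{b},{b,f},{b,g}} W56={{f},{b,f}}
  W123={{c,d},{d,e},{d,e,g}} W124={{c,d},{d,e},{e,g},{d,e,g}} W134={{c,d},{d,e},{d,e,g}} W234={{d},{c,d},{d,e},{d,g},{d,e,g}} W345={{b,f}} W346={{b},{b,f},{b,g}} W356={{f},{b,f}} W456={{b,f}}
  W1234={{c,d},{d,e},{d,e,g}} W3456={{b,f}}
C dims 6,12,8,2; δ0: rk 5, SNF 1^5; δ1: rk 6, SNF 1^6; δ2: rk 2, SNF 1^2
degree 0: 6−5−0 = 1 → Ȟ^0 ≅ Z
degree 1: 12−6−5 = 1 → Ȟ^1 ≅ Z
degree 2: 8−2−6 = 0 → Ȟ^2 ≅ 0


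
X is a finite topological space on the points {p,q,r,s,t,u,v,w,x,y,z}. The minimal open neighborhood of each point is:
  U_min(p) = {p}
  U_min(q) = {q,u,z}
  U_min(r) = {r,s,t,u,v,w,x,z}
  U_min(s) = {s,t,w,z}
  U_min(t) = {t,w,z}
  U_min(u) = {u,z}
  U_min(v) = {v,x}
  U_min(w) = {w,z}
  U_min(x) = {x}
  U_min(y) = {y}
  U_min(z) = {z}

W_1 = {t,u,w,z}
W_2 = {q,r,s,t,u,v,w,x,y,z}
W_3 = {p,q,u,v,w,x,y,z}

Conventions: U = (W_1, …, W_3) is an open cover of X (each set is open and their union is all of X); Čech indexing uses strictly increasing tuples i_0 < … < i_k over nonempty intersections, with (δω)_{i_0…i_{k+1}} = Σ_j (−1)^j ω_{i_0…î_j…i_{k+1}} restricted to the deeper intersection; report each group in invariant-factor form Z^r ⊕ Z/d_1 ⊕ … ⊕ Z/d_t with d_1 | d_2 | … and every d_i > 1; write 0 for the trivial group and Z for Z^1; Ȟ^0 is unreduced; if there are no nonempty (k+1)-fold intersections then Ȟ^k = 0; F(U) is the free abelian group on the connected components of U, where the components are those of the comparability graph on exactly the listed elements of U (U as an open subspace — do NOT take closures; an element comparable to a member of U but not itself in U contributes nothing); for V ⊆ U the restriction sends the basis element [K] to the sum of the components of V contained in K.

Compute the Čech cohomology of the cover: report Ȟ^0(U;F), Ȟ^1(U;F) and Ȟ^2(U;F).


nerve of the cover:
  W12={t,u,w,z} W13={u,w,z} W23={q,u,v,w,x,y,z}
  W123={u,w,z}
components per intersection:
  W1: {t,u,w,z}
  W2: {q,r,s,t,u,v,w,x,z} {y}
  W3: {p} {q,u,w,z} {v,x} {y}
  W12: {t,u,w,z}
  W13: {u,w,z}
  W23: {q,u,w,z} {v,x} {y}
  W123: {u,w,z}
C dims 7,5,1; δ0: rk 4, SNF 1^4; δ1: rk 1, SNF 1^1
Ȟ^0 = (7 − 4) − 0 = 3, so Ȟ^0 ≅ Z^3
Ȟ^1 = (5 − 1) − 4 = 0, so Ȟ^1 ≅ 0
Ȟ^2 = (1 − 0) − 1 = 0, so Ȟ^2 ≅ 0

Ȟ^0 = Z^3, Ȟ^1 = 0, Ȟ^2 = 0


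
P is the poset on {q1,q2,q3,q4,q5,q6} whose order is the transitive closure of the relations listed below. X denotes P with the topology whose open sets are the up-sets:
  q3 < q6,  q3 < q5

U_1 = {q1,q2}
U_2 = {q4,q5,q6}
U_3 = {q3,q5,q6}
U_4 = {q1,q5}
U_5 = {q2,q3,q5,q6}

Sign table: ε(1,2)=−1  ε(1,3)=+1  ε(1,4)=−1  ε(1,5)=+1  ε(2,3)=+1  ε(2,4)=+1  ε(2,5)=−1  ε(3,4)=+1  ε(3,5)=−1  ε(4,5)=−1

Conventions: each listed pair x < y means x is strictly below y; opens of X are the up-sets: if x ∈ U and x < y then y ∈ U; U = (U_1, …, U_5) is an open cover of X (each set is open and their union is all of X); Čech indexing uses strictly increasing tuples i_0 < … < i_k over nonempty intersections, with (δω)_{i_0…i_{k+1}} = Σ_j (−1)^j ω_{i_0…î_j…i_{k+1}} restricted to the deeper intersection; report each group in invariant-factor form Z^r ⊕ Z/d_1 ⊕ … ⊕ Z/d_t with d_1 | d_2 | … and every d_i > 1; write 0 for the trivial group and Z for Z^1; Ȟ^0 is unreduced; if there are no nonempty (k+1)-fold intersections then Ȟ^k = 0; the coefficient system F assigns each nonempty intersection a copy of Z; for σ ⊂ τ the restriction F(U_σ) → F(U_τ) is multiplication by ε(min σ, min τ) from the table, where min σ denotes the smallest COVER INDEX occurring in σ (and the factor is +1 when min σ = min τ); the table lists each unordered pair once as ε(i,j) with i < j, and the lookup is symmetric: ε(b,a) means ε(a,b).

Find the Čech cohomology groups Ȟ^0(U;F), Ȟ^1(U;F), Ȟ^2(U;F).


Ȟ^0 ≅ Z,  Ȟ^1 ≅ Z,  Ȟ^2 ≅ 0

nerve of the cover:
  U14={q1} U15={q2} U23={q5,q6} U24={q5} U25={q5,q6} U34={q5} U35={q3,q5,q6} U45={q5}
  U234={q5} U235={q5,q6} U245={q5} U345={q5}
  U2345={q5}
C dims 5,8,4,1; δ0: rk 4, SNF 1^4; δ1: rk 3, SNF 1^3; δ2: rk 1, SNF 1^1
Ȟ^0 = (5 − 4) − 0 = 1, so Ȟ^0 ≅ Z
Ȟ^1 = (8 − 3) − 4 = 1, so Ȟ^1 ≅ Z
Ȟ^2 = (4 − 1) − 3 = 0, so Ȟ^2 ≅ 0


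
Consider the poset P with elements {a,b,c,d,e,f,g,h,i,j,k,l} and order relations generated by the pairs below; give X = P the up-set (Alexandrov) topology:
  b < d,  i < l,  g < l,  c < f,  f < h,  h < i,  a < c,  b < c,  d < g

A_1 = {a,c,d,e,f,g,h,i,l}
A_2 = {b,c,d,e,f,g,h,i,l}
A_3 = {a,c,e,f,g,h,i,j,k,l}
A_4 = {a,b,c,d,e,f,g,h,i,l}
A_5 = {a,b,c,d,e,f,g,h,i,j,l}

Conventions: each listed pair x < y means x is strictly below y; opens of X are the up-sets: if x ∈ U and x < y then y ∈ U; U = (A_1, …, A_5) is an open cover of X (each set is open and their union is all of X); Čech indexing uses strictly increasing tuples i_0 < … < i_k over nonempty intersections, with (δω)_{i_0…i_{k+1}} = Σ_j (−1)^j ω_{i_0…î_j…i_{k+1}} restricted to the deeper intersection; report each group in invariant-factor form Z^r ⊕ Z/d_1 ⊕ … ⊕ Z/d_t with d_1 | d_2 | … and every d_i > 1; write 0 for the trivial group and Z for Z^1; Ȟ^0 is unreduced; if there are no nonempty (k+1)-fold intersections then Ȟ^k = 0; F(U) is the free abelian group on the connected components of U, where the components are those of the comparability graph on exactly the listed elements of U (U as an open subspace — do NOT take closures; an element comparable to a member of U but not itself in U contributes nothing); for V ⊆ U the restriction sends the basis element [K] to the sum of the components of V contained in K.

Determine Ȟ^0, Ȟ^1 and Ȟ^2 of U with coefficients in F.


nonempty intersections:
  A12={c,d,e,f,g,h,i,l} A13={a,c,e,f,g,h,i,l} A14={a,c,d,e,f,g,h,i,l} A15={a,c,d,e,f,g,h,i,l} A23={c,e,f,g,h,i,l} A24={b,c,d,e,f,g,h,i,l} A25={b,c,d,e,f,g,h,i,l} A34={a,c,e,f,g,h,i,l} A35={a,c,e,f,g,h,i,j,l} A45={a,b,c,d,e,f,g,h,i,l}
  A123={c,e,f,g,h,i,l} A124={c,d,e,f,g,h,i,l} A125={c,d,e,f,g,h,i,l} A134={a,c,e,f,g,h,i,l} A135={a,c,e,f,g,h,i,l} A145={a,c,d,e,f,g,h,i,l} A234={c,e,f,g,h,i,l} A235={c,e,f,g,h,i,l} A245={b,c,d,e,f,g,h,i,l} A345={a,c,e,f,g,h,i,l}
  A1234={c,e,f,g,h,i,l} A1235={c,e,f,g,h,i,l} A1245={c,d,e,f,g,h,i,l} A1345={a,c,e,f,g,h,i,l} A2345={c,e,f,g,h,i,l}
  A12345={c,e,f,g,h,i,l}
components per intersection:
  A1: {a,c,d,f,g,h,i,l} {e}
  A2: {b,c,d,f,g,h,i,l} {e}
  A3: {a,c,f,g,h,i,l} {e} {j} {k}
  A4: {a,b,c,d,f,g,h,i,l} {e}
  A5: {a,b,c,d,f,g,h,i,l} {e} {j}
  A12: {c,d,f,g,h,i,l} {e}
  A13: {a,c,f,g,h,i,l} {e}
  A14: {a,c,d,f,g,h,i,l} {e}
  A15: {a,c,d,f,g,h,i,l} {e}
  A23: {c,f,g,h,i,l} {e}
  A24: {b,c,d,f,g,h,i,l} {e}
  A25: {b,c,d,f,g,h,i,l} {e}
  A34: {a,c,f,g,h,i,l} {e}
  A35: {a,c,f,g,h,i,l} {e} {j}
  A45: {a,b,c,d,f,g,h,i,l} {e}
  A123: {c,f,g,h,i,l} {e}
  A124: {c,d,f,g,h,i,l} {e}
  A125: {c,d,f,g,h,i,l} {e}
  A134: {a,c,f,g,h,i,l} {e}
  A135: {a,c,f,g,h,i,l} {e}
  A145: {a,c,d,f,g,h,i,l} {e}
  A234: {c,f,g,h,i,l} {e}
  A235: {c,f,g,h,i,l} {e}
  A245: {b,c,d,f,g,h,i,l} {e}
  A345: {a,c,f,g,h,i,l} {e}
  A1234: {c,f,g,h,i,l} {e}
  A1235: {c,f,g,h,i,l} {e}
  A1245: {c,d,f,g,h,i,l} {e}
  A1345: {a,c,f,g,h,i,l} {e}
  A2345: {c,f,g,h,i,l} {e}
  A12345: {c,f,g,h,i,l} {e}
C dims 13,21,20,10; δ0: rk 9, SNF 1^9; δ1: rk 12, SNF 1^12; δ2: rk 8, SNF 1^8
Ȟ^0: (13−9)−0=4 ⇒ Z^4
Ȟ^1: (21−12)−9=0 ⇒ 0
Ȟ^2: (20−8)−12=0 ⇒ 0

Ȟ^0 = Z^4,  Ȟ^1 = 0,  Ȟ^2 = 0


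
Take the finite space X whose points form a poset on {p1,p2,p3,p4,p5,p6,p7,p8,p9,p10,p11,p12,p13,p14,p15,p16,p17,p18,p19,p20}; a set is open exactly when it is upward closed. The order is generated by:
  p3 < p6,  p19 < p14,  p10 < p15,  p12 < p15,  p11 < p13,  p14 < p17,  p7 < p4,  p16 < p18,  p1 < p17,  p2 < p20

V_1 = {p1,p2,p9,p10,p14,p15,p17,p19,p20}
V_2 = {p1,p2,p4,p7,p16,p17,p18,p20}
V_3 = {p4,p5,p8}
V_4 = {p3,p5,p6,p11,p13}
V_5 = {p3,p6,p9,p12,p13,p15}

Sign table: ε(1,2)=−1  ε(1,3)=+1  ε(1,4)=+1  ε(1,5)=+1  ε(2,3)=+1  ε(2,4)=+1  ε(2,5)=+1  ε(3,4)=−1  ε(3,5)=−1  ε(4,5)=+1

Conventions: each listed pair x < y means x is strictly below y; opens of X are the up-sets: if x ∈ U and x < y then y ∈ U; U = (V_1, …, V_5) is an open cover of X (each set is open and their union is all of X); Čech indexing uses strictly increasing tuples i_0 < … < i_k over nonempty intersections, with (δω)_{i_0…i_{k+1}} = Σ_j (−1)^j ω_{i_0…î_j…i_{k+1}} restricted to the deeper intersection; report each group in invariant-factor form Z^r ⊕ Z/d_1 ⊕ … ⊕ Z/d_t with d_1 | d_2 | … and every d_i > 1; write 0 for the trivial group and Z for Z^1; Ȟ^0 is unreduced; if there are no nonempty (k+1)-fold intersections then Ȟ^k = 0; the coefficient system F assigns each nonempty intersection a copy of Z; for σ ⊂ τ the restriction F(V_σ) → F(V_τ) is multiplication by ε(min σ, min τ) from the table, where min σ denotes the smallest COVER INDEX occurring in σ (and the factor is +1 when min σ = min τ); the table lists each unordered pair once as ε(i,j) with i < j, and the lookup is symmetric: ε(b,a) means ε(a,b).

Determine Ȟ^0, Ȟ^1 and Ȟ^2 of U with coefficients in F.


Ȟ^0(U;F) ≅ Z,  Ȟ^1(U;F) ≅ Z,  Ȟ^2(U;F) ≅ 0

nerve simplices:
  V12={p1,p2,p17,p20} V15={p9,p15} V23={p4} V34={p5} V45={p3,p6,p13}
C dims 5,5; δ0: rk 4, SNF 1^4
degree 0: 5−4−0 = 1 → Ȟ^0 ≅ Z
degree 1: 5−0−4 = 1 → Ȟ^1 ≅ Z
degree 2: 0−0−0 = 0 → Ȟ^2 ≅ 0


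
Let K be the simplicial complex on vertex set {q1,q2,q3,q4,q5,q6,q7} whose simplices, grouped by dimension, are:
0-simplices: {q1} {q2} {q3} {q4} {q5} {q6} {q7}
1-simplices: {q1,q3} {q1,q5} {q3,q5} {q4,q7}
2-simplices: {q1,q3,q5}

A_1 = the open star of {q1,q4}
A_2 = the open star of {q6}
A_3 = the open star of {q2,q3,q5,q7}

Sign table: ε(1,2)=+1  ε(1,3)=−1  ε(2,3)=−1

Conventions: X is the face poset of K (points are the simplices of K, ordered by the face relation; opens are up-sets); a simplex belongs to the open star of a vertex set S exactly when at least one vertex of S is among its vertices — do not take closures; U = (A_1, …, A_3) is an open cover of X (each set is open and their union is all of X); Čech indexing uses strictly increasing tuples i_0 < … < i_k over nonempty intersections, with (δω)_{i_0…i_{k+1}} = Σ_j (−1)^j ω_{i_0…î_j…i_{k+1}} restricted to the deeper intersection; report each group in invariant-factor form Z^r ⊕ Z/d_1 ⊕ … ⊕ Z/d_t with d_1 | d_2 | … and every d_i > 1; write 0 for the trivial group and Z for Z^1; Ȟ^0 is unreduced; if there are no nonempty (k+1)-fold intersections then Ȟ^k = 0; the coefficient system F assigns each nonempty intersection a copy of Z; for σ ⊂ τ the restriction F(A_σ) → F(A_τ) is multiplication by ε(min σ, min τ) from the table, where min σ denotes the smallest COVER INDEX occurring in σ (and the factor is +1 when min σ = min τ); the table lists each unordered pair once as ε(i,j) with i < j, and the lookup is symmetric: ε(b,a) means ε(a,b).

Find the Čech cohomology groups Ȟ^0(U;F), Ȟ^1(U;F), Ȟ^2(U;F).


nonempty intersections:
  A1={{q1},{q4},{q1,q3},{q1,q5},{q4,q7},{q1,q3,q5}} A2={{q6}} A3={{q2},{q3},{q5},{q7},{q1,q3},{q1,q5},{q3,q5},{q4,q7},{q1,q3,q5}}
  A13={{q1,q3},{q1,q5},{q4,q7},{q1,q3,q5}}
C dims 3,1; δ0: rk 1, SNF 1^1
Ȟ^0: (3−1)−0=2 ⇒ Z^2
Ȟ^1: (1−0)−1=0 ⇒ 0
Ȟ^2: (0−0)−0=0 ⇒ 0

Ȟ^0 = Z^2,  Ȟ^1 = 0,  Ȟ^2 = 0


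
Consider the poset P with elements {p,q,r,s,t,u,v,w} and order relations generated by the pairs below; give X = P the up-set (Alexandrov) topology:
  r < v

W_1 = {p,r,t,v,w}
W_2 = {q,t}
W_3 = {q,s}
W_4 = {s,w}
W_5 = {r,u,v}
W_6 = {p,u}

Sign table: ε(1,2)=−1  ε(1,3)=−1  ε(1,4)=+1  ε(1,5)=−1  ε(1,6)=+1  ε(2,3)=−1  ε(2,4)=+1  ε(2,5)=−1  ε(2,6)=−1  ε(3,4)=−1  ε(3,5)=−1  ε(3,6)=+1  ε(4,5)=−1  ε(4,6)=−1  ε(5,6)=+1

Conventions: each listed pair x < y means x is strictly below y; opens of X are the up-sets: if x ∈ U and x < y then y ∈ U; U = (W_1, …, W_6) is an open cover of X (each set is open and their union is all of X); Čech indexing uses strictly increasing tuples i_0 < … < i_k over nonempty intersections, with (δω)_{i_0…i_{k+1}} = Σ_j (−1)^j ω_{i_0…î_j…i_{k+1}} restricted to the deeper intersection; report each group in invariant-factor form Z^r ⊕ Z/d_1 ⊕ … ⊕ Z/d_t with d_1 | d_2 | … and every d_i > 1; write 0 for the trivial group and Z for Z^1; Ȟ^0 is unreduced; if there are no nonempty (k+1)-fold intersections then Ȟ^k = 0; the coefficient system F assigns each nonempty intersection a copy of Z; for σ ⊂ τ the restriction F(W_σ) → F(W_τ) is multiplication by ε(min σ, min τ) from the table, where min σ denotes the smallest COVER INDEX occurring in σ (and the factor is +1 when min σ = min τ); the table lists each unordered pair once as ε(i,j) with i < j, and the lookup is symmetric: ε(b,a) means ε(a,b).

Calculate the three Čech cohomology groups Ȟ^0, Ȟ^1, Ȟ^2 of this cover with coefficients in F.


intersection data:
  W12={t} W14={w} W15={r,v} W16={p} W23={q} W34={s} W56={u}
C dims 6,7; δ0: rk 6, SNF 1^5·2
Ȟ^0 = (6 − 6) − 0 = 0, so Ȟ^0 ≅ 0
Ȟ^1 = (7 − 0) − 6 = 1 plus torsion [2], so Ȟ^1 ≅ Z ⊕ Z/2
Ȟ^2 = (0 − 0) − 0 = 0, so Ȟ^2 ≅ 0

Ȟ^0 = 0,  Ȟ^1 = Z ⊕ Z/2,  Ȟ^2 = 0


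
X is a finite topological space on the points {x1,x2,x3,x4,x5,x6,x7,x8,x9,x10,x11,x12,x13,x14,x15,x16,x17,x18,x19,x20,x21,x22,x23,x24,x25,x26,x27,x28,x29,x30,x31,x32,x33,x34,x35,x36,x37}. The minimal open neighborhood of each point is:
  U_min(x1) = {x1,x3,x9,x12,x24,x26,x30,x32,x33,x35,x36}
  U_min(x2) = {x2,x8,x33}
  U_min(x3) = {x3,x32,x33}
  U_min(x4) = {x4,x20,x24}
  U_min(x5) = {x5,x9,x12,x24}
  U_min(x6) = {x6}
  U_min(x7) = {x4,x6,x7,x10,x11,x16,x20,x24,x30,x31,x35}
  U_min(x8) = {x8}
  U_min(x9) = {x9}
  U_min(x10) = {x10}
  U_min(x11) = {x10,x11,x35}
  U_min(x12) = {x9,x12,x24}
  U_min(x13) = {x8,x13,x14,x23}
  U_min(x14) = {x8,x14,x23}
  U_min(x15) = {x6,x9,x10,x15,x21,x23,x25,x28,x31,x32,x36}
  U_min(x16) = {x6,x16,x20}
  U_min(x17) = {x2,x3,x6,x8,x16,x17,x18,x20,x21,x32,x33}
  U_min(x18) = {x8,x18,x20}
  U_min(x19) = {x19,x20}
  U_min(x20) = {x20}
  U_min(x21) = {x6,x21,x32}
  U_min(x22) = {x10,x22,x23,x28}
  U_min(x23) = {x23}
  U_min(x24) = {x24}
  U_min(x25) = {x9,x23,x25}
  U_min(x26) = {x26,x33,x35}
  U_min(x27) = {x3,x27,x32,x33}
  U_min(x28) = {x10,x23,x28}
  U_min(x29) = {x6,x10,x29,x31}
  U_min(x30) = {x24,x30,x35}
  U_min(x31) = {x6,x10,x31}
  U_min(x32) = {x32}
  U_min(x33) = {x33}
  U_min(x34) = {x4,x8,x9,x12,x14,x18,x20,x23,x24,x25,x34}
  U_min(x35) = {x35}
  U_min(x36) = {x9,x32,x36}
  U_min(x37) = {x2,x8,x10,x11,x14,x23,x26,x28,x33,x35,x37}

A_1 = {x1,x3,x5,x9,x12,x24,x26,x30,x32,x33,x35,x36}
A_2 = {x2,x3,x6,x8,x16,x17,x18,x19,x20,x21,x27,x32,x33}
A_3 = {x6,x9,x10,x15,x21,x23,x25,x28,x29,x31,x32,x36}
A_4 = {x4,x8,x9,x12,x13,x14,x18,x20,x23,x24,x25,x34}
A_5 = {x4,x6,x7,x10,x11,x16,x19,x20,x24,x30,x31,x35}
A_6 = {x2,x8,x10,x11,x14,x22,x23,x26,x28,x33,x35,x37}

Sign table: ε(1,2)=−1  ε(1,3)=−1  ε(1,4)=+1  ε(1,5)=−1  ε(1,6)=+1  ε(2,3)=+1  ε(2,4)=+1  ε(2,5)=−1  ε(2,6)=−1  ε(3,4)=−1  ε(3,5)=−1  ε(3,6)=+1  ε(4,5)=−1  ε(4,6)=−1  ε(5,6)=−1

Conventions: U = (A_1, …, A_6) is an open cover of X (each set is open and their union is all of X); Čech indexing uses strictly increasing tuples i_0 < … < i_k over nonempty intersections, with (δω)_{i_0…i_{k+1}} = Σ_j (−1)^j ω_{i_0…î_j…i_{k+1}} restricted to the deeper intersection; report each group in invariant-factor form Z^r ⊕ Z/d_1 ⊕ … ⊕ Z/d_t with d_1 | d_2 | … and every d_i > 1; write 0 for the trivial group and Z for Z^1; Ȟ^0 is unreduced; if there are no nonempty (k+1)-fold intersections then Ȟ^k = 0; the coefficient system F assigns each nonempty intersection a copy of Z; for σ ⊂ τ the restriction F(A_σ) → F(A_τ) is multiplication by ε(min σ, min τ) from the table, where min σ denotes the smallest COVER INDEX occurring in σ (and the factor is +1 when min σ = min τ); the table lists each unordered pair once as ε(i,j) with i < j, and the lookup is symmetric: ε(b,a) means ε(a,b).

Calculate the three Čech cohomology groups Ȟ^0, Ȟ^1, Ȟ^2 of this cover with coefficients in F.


nerve simplices:
  A12={x3,x32,x33} A13={x9,x32,x36} A14={x9,x12,x24} A15={x24,x30,x35} A16={x26,x33,x35} A23={x6,x21,x32} A24={x8,x18,x20} A25={x6,x16,x19,x20} A26={x2,x8,x33} A34={x9,x23,x25} A35={x6,x10,x31} A36={x10,x23,x28} A45={x4,x20,x24} A46={x8,x14,x23} A56={x10,x11,x35}
  A123={x32} A126={x33} A134={x9} A145={x24} A156={x35} A235={x6} A245={x20} A246={x8} A346={x23} A356={x10}
C dims 6,15,10; δ0: rk 6, SNF 1^5·2; δ1: rk 9, SNF 1^9
degree 0: 6−6−0 = 0 → Ȟ^0 ≅ 0
degree 1: 15−9−6 = 0 plus torsion [2] → Ȟ^1 ≅ Z/2
degree 2: 10−0−9 = 1 → Ȟ^2 ≅ Z

Ȟ^0(U;F) ≅ 0, Ȟ^1(U;F) ≅ Z/2 and Ȟ^2(U;F) ≅ Z


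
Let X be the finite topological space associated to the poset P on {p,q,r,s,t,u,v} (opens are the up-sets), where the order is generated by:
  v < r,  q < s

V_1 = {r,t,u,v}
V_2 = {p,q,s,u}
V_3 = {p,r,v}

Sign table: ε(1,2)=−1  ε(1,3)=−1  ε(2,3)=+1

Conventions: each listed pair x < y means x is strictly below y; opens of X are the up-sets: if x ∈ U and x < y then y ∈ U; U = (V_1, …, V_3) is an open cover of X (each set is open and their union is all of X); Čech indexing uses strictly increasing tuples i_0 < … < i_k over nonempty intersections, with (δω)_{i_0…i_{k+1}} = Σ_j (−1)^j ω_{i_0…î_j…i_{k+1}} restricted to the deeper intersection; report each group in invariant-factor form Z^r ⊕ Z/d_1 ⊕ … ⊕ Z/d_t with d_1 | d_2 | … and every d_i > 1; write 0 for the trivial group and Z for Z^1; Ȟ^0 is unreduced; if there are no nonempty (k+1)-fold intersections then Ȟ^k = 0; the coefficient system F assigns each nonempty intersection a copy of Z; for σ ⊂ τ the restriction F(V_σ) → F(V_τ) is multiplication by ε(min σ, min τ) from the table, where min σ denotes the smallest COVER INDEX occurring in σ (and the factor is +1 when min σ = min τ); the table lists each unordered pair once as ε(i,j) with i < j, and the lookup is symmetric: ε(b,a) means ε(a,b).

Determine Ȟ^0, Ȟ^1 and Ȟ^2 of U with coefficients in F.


Ȟ^0(U;F) ≅ Z, Ȟ^1(U;F) ≅ Z, Ȟ^2(U;F) ≅ 0

intersection data:
  V12={u} V13={r,v} V23={p}
C dims 3,3; δ0: rk 2, SNF 1^2
Ȟ^0 = (3 − 2) − 0 = 1, so Ȟ^0 ≅ Z
Ȟ^1 = (3 − 0) − 2 = 1, so Ȟ^1 ≅ Z
Ȟ^2 = (0 − 0) − 0 = 0, so Ȟ^2 ≅ 0


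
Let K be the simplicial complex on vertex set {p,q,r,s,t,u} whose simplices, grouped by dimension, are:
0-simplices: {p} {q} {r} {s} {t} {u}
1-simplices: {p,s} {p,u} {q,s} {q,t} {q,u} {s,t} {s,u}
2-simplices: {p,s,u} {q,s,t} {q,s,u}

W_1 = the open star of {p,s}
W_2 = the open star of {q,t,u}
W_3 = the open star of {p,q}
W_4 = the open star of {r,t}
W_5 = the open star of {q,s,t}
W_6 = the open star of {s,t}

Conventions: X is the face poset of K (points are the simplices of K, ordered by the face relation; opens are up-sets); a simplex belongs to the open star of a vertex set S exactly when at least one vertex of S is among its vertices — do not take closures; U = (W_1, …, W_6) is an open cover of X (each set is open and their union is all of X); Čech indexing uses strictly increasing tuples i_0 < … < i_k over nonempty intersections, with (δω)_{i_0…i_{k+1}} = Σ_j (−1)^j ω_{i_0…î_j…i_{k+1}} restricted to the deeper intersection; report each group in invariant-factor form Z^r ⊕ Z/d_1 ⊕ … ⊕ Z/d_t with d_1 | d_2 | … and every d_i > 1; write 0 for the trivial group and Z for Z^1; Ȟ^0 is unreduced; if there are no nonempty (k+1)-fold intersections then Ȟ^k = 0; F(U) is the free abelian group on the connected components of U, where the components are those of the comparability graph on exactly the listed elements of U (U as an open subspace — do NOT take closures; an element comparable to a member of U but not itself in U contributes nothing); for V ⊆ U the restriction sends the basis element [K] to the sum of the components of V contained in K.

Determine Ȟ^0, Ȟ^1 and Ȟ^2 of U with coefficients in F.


nonempty intersections:
  W1={{p},{s},{p,s},{p,u},{q,s},{s,t},{s,u},{p,s,u},{q,s,t},{q,s,u}} W2={{q},{t},{u},{p,u},{q,s},{q,t},{q,u},{s,t},{s,u},{p,s,u},{q,s,t},{q,s,u}} W3={{p},{q},{p,s},{p,u},{q,s},{q,t},{q,u},{p,s,u},{q,s,t},{q,s,u}} W4={{r},{t},{q,t},{s,t},{q,s,t}} W5={{q},{s},{t},{p,s},{q,s},{q,t},{q,u},{s,t},{s,u},{p,s,u},{q,s,t},{q,s,u}} W6={{s},{t},{p,s},{q,s},{q,t},{s,t},{s,u},{p,s,u},{q,s,t},{q,s,u}}
  W12={{p,u},{q,s},{s,t},{s,u},{p,s,u},{q,s,t},{q,s,u}} W13={{p},{p,s},{p,u},{q,s},{p,s,u},{q,s,t},{q,s,u}} W14={{s,t},{q,s,t}} W15={{s},{p,s},{q,s},{s,t},{s,u},{p,s,u},{q,s,t},{q,s,u}} W16={{s},{p,s},{q,s},{s,t},{s,u},{p,s,u},{q,s,t},{q,s,u}} W23={{q},{p,u},{q,s},{q,t},{q,u},{p,s,u},{q,s,t},{q,s,u}} W24={{t},{q,t},{s,t},{q,s,t}} W25={{q},{t},{q,s},{q,t},{q,u},{s,t},{s,u},{p,s,u},{q,s,t},{q,s,u}} W26={{t},{q,s},{q,t},{s,t},{s,u},{p,s,u},{q,s,t},{q,s,u}} W34={{q,t},{q,s,t}} W35={{q},{p,s},{q,s},{q,t},{q,u},{p,s,u},{q,s,t},{q,s,u}} W36={{p,s},{q,s},{q,t},{p,s,u},{q,s,t},{q,s,u}} W45={{t},{q,t},{s,t},{q,s,t}} W46={{t},{q,t},{s,t},{q,s,t}} W56={{s},{t},{p,s},{q,s},{q,t},{s,t},{s,u},{p,s,u},{q,s,t},{q,s,u}}
  W123={{p,u},{q,s},{p,s,u},{q,s,t},{q,s,u}} W124={{s,t},{q,s,t}} W125={{q,s},{s,t},{s,u},{p,s,u},{q,s,t},{q,s,u}} W126={{q,s},{s,t},{s,u},{p,s,u},{q,s,t},{q,s,u}} W134={{q,s,t}} W135={{p,s},{q,s},{p,s,u},{q,s,t},{q,s,u}} W136={{p,s},{q,s},{p,s,u},{q,s,t},{q,s,u}} W145={{s,t},{q,s,t}} W146={{s,t},{q,s,t}} W156={{s},{p,s},{q,s},{s,t},{s,u},{p,s,u},{q,s,t},{q,s,u}} W234={{q,t},{q,s,t}} W235={{q},{q,s},{q,t},{q,u},{p,s,u},{q,s,t},{q,s,u}} W236={{q,s},{q,t},{p,s,u},{q,s,t},{q,s,u}} W245={{t},{q,t},{s,t},{q,s,t}} W246={{t},{q,t},{s,t},{q,s,t}} W256={{t},{q,s},{q,t},{s,t},{s,u},{p,s,u},{q,s,t},{q,s,u}} W345={{q,t},{q,s,t}} W346={{q,t},{q,s,t}} W356={{p,s},{q,s},{q,t},{p,s,u},{q,s,t},{q,s,u}} W456={{t},{q,t},{s,t},{q,s,t}}
  W1234={{q,s,t}} W1235={{q,s},{p,s,u},{q,s,t},{q,s,u}} W1236={{q,s},{p,s,u},{q,s,t},{q,s,u}} W1245={{s,t},{q,s,t}} W1246={{s,t},{q,s,t}} W1256={{q,s},{s,t},{s,u},{p,s,u},{q,s,t},{q,s,u}} W1345={{q,s,t}} W1346={{q,s,t}} W1356={{p,s},{q,s},{p,s,u},{q,s,t},{q,s,u}} W1456={{s,t},{q,s,t}} W2345={{q,t},{q,s,t}} W2346={{q,t},{q,s,t}} W2356={{q,s},{q,t},{p,s,u},{q,s,t},{q,s,u}} W2456={{t},{q,t},{s,t},{q,s,t}} W3456={{q,t},{q,s,t}}
  W12345={{q,s,t}} W12346={{q,s,t}} W12356={{q,s},{p,s,u},{q,s,t},{q,s,u}} W12456={{s,t},{q,s,t}} W13456={{q,s,t}} W23456={{q,t},{q,s,t}}
  W123456={{q,s,t}}
components per intersection:
  W1: {{p},{s},{p,s},{p,u},{q,s},{s,t},{s,u},{p,s,u},{q,s,t},{q,s,u}}
  W2: {{q},{t},{u},{p,u},{q,s},{q,t},{q,u},{s,t},{s,u},{p,s,u},{q,s,t},{q,s,u}}
  W3: {{p},{p,s},{p,u},{p,s,u}} {{q},{q,s},{q,t},{q,u},{q,s,t},{q,s,u}}
  W4: {{r}} {{t},{q,t},{s,t},{q,s,t}}
  W5: {{q},{s},{t},{p,s},{q,s},{q,t},{q,u},{s,t},{s,u},{p,s,u},{q,s,t},{q,s,u}}
  W6: {{s},{t},{p,s},{q,s},{q,t},{s,t},{s,u},{p,s,u},{q,s,t},{q,s,u}}
  W12: {{p,u},{q,s},{s,t},{s,u},{p,s,u},{q,s,t},{q,s,u}}
  W13: {{p},{p,s},{p,u},{p,s,u}} {{q,s},{q,s,t},{q,s,u}}
  W14: {{s,t},{q,s,t}}
  W15: {{s},{p,s},{q,s},{s,t},{s,u},{p,s,u},{q,s,t},{q,s,u}}
  W16: {{s},{p,s},{q,s},{s,t},{s,u},{p,s,u},{q,s,t},{q,s,u}}
  W23: {{q},{q,s},{q,t},{q,u},{q,s,t},{q,s,u}} {{p,u},{p,s,u}}
  W24: {{t},{q,t},{s,t},{q,s,t}}
  W25: {{q},{t},{q,s},{q,t},{q,u},{s,t},{s,u},{p,s,u},{q,s,t},{q,s,u}}
  W26: {{t},{q,s},{q,t},{s,t},{s,u},{p,s,u},{q,s,t},{q,s,u}}
  W34: {{q,t},{q,s,t}}
  W35: {{q},{q,s},{q,t},{q,u},{q,s,t},{q,s,u}} {{p,s},{p,s,u}}
  W36: {{p,s},{p,s,u}} {{q,s},{q,t},{q,s,t},{q,s,u}}
  W45: {{t},{q,t},{s,t},{q,s,t}}
  W46: {{t},{q,t},{s,t},{q,s,t}}
  W56: {{s},{t},{p,s},{q,s},{q,t},{s,t},{s,u},{p,s,u},{q,s,t},{q,s,u}}
  W123: {{p,u},{p,s,u}} {{q,s},{q,s,t},{q,s,u}}
  W124: {{s,t},{q,s,t}}
  W125: {{q,s},{s,t},{s,u},{p,s,u},{q,s,t},{q,s,u}}
  W126: {{q,s},{s,t},{s,u},{p,s,u},{q,s,t},{q,s,u}}
  W134: {{q,s,t}}
  W135: {{p,s},{p,s,u}} {{q,s},{q,s,t},{q,s,u}}
  W136: {{p,s},{p,s,u}} {{q,s},{q,s,t},{q,s,u}}
  W145: {{s,t},{q,s,t}}
  W146: {{s,t},{q,s,t}}
  W156: {{s},{p,s},{q,s},{s,t},{s,u},{p,s,u},{q,s,t},{q,s,u}}
  W234: {{q,t},{q,s,t}}
  W235: {{q},{q,s},{q,t},{q,u},{q,s,t},{q,s,u}} {{p,s,u}}
  W236: {{q,s},{q,t},{q,s,t},{q,s,u}} {{p,s,u}}
  W245: {{t},{q,t},{s,t},{q,s,t}}
  W246: {{t},{q,t},{s,t},{q,s,t}}
  W256: {{t},{q,s},{q,t},{s,t},{s,u},{p,s,u},{q,s,t},{q,s,u}}
  W345: {{q,t},{q,s,t}}
  W346: {{q,t},{q,s,t}}
  W356: {{p,s},{p,s,u}} {{q,s},{q,t},{q,s,t},{q,s,u}}
  W456: {{t},{q,t},{s,t},{q,s,t}}
  W1234: {{q,s,t}}
  W1235: {{q,s},{q,s,t},{q,s,u}} {{p,s,u}}
  W1236: {{q,s},{q,s,t},{q,s,u}} {{p,s,u}}
  W1245: {{s,t},{q,s,t}}
  W1246: {{s,t},{q,s,t}}
  W1256: {{q,s},{s,t},{s,u},{p,s,u},{q,s,t},{q,s,u}}
  W1345: {{q,s,t}}
  W1346: {{q,s,t}}
  W1356: {{p,s},{p,s,u}} {{q,s},{q,s,t},{q,s,u}}
  W1456: {{s,t},{q,s,t}}
  W2345: {{q,t},{q,s,t}}
  W2346: {{q,t},{q,s,t}}
  W2356: {{q,s},{q,t},{q,s,t},{q,s,u}} {{p,s,u}}
  W2456: {{t},{q,t},{s,t},{q,s,t}}
  W3456: {{q,t},{q,s,t}}
  W12345: {{q,s,t}}
  W12346: {{q,s,t}}
  W12356: {{q,s},{q,s,t},{q,s,u}} {{p,s,u}}
  W12456: {{s,t},{q,s,t}}
  W13456: {{q,s,t}}
  W23456: {{q,t},{q,s,t}}
  W123456: {{q,s,t}}
C dims 8,19,26,19; δ0: rk 6, SNF 1^6; δ1: rk 13, SNF 1^13; δ2: rk 13, SNF 1^13
Ȟ^0: (8−6)−0=2 ⇒ Z^2
Ȟ^1: (19−13)−6=0 ⇒ 0
Ȟ^2: (26−13)−13=0 ⇒ 0

Ȟ^0(U;F) ≅ Z^2, Ȟ^1(U;F) ≅ 0 and Ȟ^2(U;F) ≅ 0


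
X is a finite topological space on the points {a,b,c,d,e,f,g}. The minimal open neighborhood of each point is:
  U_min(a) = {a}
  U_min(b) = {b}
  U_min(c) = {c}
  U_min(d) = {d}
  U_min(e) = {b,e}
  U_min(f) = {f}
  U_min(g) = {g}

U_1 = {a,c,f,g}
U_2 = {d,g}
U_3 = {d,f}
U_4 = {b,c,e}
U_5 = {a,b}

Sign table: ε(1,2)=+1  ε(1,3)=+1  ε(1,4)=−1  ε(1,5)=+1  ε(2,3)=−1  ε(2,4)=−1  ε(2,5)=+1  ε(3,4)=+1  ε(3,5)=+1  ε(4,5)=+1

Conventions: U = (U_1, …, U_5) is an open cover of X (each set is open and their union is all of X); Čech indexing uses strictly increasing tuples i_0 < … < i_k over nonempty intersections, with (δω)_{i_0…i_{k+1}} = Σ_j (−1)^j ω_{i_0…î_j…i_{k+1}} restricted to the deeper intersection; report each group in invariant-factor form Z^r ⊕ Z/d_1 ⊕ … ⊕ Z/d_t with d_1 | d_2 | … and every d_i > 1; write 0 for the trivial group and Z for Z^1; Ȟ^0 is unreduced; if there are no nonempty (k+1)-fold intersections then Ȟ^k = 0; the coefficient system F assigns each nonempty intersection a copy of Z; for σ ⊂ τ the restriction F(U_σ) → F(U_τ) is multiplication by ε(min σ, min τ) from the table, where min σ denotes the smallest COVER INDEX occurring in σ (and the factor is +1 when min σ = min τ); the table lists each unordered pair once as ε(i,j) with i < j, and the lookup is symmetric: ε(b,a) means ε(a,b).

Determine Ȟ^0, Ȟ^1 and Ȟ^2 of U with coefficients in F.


nonempty intersections:
  U12={g} U13={f} U14={c} U15={a} U23={d} U45={b}
C dims 5,6; δ0: rk 5, SNF 1^4·2
Ȟ^0: (5−5)−0=0 ⇒ 0
Ȟ^1: (6−0)−5=1 plus torsion [2] ⇒ Z ⊕ Z/2
Ȟ^2: (0−0)−0=0 ⇒ 0

Ȟ^0 ≅ 0,  Ȟ^1 ≅ Z ⊕ Z/2,  Ȟ^2 ≅ 0
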